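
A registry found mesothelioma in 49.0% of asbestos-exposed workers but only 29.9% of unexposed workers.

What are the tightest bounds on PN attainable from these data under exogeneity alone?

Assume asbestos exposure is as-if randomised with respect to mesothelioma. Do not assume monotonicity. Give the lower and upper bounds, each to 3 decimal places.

p₁ = 0.49, p₀ = 0.299.
Under exogeneity alone the bounds on PN are max{0,(p₁−p₀)/p₁} ≤ PN ≤ min{1,(1−p₀)/p₁}.
  lower = (p₁ − p₀)/p₁ = 0.191 / 0.49 ≈ 0.3898
  upper = min{1, (1 − p₀)/p₁} = 0.701 / 0.49 ≈ 1.4306 → capped at 1

0.390 ≤ PN ≤ 1.000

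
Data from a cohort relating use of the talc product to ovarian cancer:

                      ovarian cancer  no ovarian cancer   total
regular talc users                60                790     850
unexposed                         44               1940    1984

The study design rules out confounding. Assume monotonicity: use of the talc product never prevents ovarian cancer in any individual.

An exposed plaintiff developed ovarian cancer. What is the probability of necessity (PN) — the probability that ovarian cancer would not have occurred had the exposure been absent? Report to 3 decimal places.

p₁ = P(outcome | exposed) = 60/850 = 0.070588
p₀ = P(outcome | unexposed) = 44/1984 = 0.022177
Under exogeneity and monotonicity, PN = (p₁ − p₀) / p₁.
PN = (0.070588 − 0.022177) / 0.070588 = 0.048411 / 0.070588 ≈ 0.6858

PN ≈ 0.686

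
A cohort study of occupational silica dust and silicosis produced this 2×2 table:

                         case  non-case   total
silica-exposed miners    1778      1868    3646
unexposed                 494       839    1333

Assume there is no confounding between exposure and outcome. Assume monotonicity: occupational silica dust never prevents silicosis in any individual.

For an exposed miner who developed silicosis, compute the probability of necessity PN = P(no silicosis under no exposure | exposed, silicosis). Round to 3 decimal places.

p₁ = P(outcome | exposed) = 1778/3646 = 0.48766
p₀ = P(outcome | unexposed) = 494/1333 = 0.37059
Under exogeneity and monotonicity, PN = (p₁ − p₀)/p₁.
PN = (0.48766 − 0.37059) / 0.48766 ≈ 0.2401

PN ≈ 0.240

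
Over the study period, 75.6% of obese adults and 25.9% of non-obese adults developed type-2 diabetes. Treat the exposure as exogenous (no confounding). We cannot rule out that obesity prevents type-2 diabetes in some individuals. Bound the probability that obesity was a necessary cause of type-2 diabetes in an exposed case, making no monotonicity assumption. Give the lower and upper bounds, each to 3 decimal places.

0.657 ≤ PN ≤ 0.980

p₁ = 0.756, p₀ = 0.259.
Under exogeneity alone the bounds on PN are max{0,(p₁−p₀)/p₁} ≤ PN ≤ min{1,(1−p₀)/p₁}.
  lower = (p₁ − p₀)/p₁ = 0.497 / 0.756 ≈ 0.6574
  upper = min{1, (1 − p₀)/p₁} = 0.741 / 0.756 ≈ 0.9802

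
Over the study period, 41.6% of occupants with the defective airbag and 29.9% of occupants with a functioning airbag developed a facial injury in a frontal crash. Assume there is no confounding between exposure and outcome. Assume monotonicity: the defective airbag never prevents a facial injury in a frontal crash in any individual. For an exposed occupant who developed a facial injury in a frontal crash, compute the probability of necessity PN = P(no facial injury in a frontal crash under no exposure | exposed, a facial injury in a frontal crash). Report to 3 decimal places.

p₁ = 0.416, p₀ = 0.299.
Under exogeneity and monotonicity, PN = (p₁ − p₀) / p₁.
PN = (0.416 − 0.299) / 0.416 = 0.117 / 0.416 ≈ 0.2813

PN ≈ 0.281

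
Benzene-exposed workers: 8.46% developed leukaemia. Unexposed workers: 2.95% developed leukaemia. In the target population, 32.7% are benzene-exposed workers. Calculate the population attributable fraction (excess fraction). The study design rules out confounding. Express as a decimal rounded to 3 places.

PAF ≈ 0.379

p₁ = 0.0846, p₀ = 0.0295.
Overall risk P(Y=1) = π·p₁ + (1−π)·p₀ = 0.327×0.0846 + 0.673×0.0295 = 0.047518.
Under exogeneity, PAF = [P(Y=1) − p₀] / P(Y=1).
PAF = (0.047518 − 0.0295) / 0.047518 ≈ 0.3792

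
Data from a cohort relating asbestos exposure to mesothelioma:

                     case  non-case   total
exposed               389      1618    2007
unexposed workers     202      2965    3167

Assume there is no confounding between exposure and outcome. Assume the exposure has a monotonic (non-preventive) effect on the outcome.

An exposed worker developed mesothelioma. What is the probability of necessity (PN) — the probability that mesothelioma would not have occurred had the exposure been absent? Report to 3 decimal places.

PN ≈ 0.671

p₁ = P(outcome | exposed) = 389/2007 = 0.19382
p₀ = P(outcome | unexposed) = 202/3167 = 0.063783
Under exogeneity and monotonicity, PN = (p₁ − p₀)/p₁.
PN = (0.19382 − 0.063783) / 0.19382 ≈ 0.6709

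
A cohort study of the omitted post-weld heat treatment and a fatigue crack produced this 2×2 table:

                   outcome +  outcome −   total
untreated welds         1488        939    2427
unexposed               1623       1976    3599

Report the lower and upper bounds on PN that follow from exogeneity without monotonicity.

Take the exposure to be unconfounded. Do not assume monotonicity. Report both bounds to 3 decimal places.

p₁ = P(outcome | exposed) = 1488/2427 = 0.6131
p₀ = P(outcome | unexposed) = 1623/3599 = 0.45096
Under exogeneity alone the bounds on PN are max{0,(p₁−p₀)/p₁} ≤ PN ≤ min{1,(1−p₀)/p₁}.
  lower = (p₁ − p₀)/p₁ = 0.16214 / 0.6131 ≈ 0.2645
  upper = min{1, (1 − p₀)/p₁} = 0.54904 / 0.6131 ≈ 0.8955

0.264 ≤ PN ≤ 0.896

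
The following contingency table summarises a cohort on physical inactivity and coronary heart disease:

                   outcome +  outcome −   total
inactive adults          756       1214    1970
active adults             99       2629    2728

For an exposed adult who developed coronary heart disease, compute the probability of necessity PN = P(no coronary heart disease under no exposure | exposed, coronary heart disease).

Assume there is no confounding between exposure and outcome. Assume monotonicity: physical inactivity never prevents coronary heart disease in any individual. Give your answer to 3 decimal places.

PN ≈ 0.905

p₁ = P(outcome | exposed) = 756/1970 = 0.38376
p₀ = P(outcome | unexposed) = 99/2728 = 0.03629
Under exogeneity and monotonicity, PN = (p₁ − p₀)/p₁.
PN = (0.38376 − 0.03629) / 0.38376 ≈ 0.9054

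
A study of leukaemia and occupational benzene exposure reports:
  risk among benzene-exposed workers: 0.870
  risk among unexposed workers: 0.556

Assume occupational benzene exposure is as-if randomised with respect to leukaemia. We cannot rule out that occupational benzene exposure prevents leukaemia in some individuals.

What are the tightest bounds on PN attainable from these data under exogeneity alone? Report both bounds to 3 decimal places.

Let p₁ = 0.87, p₀ = 0.556.
Under exogeneity alone the bounds on PN are max{0,(p₁−p₀)/p₁} ≤ PN ≤ min{1,(1−p₀)/p₁}.
  lower = (p₁ − p₀)/p₁ = 0.314 / 0.87 ≈ 0.3609
  upper = min{1, (1 − p₀)/p₁} = 0.444 / 0.87 ≈ 0.5103

0.361 ≤ PN ≤ 0.510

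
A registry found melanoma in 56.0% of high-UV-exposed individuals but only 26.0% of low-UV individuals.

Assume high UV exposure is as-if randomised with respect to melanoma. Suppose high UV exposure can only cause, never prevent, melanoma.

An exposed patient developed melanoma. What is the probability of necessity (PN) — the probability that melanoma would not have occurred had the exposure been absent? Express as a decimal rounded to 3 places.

PN ≈ 0.536

p₁ = 0.56, p₀ = 0.26.
Under exogeneity and monotonicity, PN = (p₁ − p₀) / p₁.
PN = (0.56 − 0.26) / 0.56 = 0.3 / 0.56 ≈ 0.5357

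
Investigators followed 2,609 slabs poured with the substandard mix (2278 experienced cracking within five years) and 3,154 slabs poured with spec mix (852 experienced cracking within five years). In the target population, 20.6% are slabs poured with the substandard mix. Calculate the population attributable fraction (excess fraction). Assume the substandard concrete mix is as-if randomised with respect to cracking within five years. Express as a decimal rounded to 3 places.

PAF ≈ 0.315

p₁ = P(outcome | exposed) = 2278/2609 = 0.87313
p₀ = P(outcome | unexposed) = 852/3154 = 0.27013
Overall risk P(Y=1) = π·p₁ + (1−π)·p₀ = 0.206×0.87313 + 0.794×0.27013 = 0.39435.
Under exogeneity, PAF = [P(Y=1) − p₀] / P(Y=1).
PAF = (0.39435 − 0.27013) / 0.39435 ≈ 0.3150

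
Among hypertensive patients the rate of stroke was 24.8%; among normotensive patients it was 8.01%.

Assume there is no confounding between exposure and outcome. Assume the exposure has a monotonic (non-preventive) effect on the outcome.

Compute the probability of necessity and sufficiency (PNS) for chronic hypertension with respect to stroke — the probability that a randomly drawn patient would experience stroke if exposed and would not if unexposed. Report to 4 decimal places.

p₁ = 0.248, p₀ = 0.0801.
Under exogeneity and monotonicity, PNS = p₁ − p₀.
PNS = 0.248 − 0.0801 = 0.1679

PNS ≈ 0.1679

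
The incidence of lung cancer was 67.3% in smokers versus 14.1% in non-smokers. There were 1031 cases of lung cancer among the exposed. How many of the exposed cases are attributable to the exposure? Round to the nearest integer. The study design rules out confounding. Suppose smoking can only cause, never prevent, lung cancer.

about 815 cases

p₁ = 0.673, p₀ = 0.141.
PN = (p₁ − p₀)/p₁ = (0.673 − 0.141) / 0.673 ≈ 0.79049.
Attributable cases ≈ PN × (exposed cases) = 0.79049 × 1031 ≈ 815.00.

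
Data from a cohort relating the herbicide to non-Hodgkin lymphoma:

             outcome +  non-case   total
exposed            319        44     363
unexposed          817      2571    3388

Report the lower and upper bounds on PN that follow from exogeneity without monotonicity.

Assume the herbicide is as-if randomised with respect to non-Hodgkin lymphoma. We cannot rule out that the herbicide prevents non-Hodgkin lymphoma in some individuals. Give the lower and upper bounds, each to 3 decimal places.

p₁ = P(outcome | exposed) = 319/363 = 0.87879
p₀ = P(outcome | unexposed) = 817/3388 = 0.24115
Under exogeneity alone the bounds on PN are max{0,(p₁−p₀)/p₁} ≤ PN ≤ min{1,(1−p₀)/p₁}.
  lower = (p₁ − p₀)/p₁ = 0.63764 / 0.87879 ≈ 0.7256
  upper = min{1, (1 − p₀)/p₁} = 0.75885 / 0.87879 ≈ 0.8635

0.726 ≤ PN ≤ 0.864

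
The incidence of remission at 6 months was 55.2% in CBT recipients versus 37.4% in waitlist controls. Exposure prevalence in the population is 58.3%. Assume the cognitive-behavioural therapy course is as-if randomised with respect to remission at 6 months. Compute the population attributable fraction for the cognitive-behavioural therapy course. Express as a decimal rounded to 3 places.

PAF ≈ 0.217

p₁ = 0.552, p₀ = 0.374.
Overall risk P(Y=1) = π·p₁ + (1−π)·p₀ = 0.583×0.552 + 0.417×0.374 = 0.47777.
Under exogeneity, PAF = [P(Y=1) − p₀] / P(Y=1).
PAF = (0.47777 − 0.374) / 0.47777 ≈ 0.2172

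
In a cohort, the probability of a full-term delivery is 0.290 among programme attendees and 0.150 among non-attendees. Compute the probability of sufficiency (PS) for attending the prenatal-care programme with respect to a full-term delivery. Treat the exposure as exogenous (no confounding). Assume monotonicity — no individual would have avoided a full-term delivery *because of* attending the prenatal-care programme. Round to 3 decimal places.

PS ≈ 0.165

Let p₁ = 0.29, p₀ = 0.15.
Under exogeneity and monotonicity, PS = (p₁ − p₀) / (1 − p₀).
PS = (0.29 − 0.15) / (1 − 0.15) = 0.14 / 0.85 ≈ 0.1647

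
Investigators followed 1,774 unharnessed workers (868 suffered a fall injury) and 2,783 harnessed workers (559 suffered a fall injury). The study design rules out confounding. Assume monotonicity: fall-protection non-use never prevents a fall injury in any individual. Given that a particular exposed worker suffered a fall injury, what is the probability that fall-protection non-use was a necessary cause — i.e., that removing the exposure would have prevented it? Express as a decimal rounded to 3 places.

p₁ = P(outcome | exposed) = 868/1774 = 0.48929
p₀ = P(outcome | unexposed) = 559/2783 = 0.20086
Under exogeneity and monotonicity, PN = (p₁ − p₀) / p₁.
PN = (0.48929 − 0.20086) / 0.48929 = 0.28843 / 0.48929 ≈ 0.5895

PN ≈ 0.589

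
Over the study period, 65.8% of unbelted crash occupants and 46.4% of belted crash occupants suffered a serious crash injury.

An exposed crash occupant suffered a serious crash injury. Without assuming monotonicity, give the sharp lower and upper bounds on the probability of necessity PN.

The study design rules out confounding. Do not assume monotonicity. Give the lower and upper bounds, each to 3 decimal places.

0.295 ≤ PN ≤ 0.815

p₁ = 0.658, p₀ = 0.464.
Under exogeneity alone the bounds on PN are max{0,(p₁−p₀)/p₁} ≤ PN ≤ min{1,(1−p₀)/p₁}.
  lower = (p₁ − p₀)/p₁ = 0.194 / 0.658 ≈ 0.2948
  upper = min{1, (1 − p₀)/p₁} = 0.536 / 0.658 ≈ 0.8146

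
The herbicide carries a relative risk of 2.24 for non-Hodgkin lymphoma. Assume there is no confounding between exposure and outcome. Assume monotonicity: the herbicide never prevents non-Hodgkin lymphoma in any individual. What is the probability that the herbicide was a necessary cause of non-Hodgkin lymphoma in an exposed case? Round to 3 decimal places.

Under exogeneity and monotonicity, PN = (RR − 1) / RR = 1 − 1/RR.
PN = (2.24 − 1) / 2.24 = 1.24 / 2.24 ≈ 0.5536

PN ≈ 0.554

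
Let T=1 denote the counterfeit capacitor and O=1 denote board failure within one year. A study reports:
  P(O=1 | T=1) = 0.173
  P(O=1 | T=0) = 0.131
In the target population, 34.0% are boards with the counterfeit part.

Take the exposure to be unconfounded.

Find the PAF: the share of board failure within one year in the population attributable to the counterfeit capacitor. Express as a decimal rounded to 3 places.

Let p₁ = 0.173, p₀ = 0.131.
Overall risk P(Y=1) = π·p₁ + (1−π)·p₀ = 0.34×0.173 + 0.66×0.131 = 0.14528.
Under exogeneity, PAF = [P(Y=1) − p₀] / P(Y=1).
PAF = (0.14528 − 0.131) / 0.14528 ≈ 0.0983

PAF ≈ 0.098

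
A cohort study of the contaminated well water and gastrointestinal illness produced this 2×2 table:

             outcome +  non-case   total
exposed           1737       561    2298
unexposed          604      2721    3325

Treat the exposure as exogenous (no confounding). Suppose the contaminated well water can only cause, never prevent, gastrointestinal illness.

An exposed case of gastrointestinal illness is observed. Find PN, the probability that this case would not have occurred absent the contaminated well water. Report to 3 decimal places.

PN ≈ 0.760

p₁ = P(outcome | exposed) = 1737/2298 = 0.75587
p₀ = P(outcome | unexposed) = 604/3325 = 0.18165
Under exogeneity and monotonicity, PN = (p₁ − p₀) / p₁.
PN = (0.75587 − 0.18165) / 0.75587 = 0.57422 / 0.75587 ≈ 0.7597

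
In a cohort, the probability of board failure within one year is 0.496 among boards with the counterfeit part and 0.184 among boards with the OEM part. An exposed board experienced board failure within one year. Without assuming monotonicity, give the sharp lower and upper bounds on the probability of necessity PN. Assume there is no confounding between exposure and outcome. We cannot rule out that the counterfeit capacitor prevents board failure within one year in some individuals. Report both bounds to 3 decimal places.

Let p₁ = 0.496, p₀ = 0.184.
Under exogeneity alone the bounds on PN are max{0,(p₁−p₀)/p₁} ≤ PN ≤ min{1,(1−p₀)/p₁}.
  lower = (p₁ − p₀)/p₁ = 0.312 / 0.496 ≈ 0.6290
  upper = min{1, (1 − p₀)/p₁} = 0.816 / 0.496 ≈ 1.6452 → capped at 1

0.629 ≤ PN ≤ 1.000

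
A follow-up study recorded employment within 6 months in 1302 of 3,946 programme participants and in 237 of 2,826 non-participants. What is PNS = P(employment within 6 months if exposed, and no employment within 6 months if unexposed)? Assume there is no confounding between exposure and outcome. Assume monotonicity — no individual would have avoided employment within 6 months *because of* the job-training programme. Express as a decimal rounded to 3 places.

PNS ≈ 0.246

p₁ = P(outcome | exposed) = 1302/3946 = 0.32995
p₀ = P(outcome | unexposed) = 237/2826 = 0.083864
Under exogeneity and monotonicity, PNS = p₁ − p₀.
PNS = 0.32995 − 0.083864 = 0.24609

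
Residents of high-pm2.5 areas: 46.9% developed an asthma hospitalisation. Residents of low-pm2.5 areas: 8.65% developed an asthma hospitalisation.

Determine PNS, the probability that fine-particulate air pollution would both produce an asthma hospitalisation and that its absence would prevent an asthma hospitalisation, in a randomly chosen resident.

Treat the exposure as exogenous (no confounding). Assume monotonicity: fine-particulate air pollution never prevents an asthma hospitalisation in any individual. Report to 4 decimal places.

PNS ≈ 0.3825

p₁ = 0.469, p₀ = 0.0865.
Under exogeneity and monotonicity, PNS = p₁ − p₀.
PNS = 0.469 − 0.0865 = 0.3825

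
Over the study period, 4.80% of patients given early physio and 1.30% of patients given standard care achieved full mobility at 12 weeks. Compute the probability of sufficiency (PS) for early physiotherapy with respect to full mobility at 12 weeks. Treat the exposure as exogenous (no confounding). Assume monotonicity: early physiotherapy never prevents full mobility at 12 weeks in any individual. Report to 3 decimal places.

p₁ = 0.048, p₀ = 0.013.
Under exogeneity and monotonicity, PS = (p₁ − p₀) / (1 − p₀).
PS = (0.048 − 0.013) / (1 − 0.013) = 0.035 / 0.987 ≈ 0.0355

PS ≈ 0.035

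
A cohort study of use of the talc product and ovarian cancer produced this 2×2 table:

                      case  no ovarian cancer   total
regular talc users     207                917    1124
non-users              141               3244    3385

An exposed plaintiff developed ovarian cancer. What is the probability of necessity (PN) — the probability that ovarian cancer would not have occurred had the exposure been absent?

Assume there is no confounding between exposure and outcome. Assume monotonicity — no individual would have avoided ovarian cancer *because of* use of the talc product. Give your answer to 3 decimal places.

PN ≈ 0.774

p₁ = P(outcome | exposed) = 207/1124 = 0.18416
p₀ = P(outcome | unexposed) = 141/3385 = 0.041654
Under exogeneity and monotonicity, PN = (p₁ − p₀)/p₁.
PN = (0.18416 − 0.041654) / 0.18416 ≈ 0.7738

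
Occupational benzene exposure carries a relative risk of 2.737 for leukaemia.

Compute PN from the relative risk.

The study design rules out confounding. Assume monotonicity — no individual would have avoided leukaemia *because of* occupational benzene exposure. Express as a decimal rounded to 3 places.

PN ≈ 0.635

Under exogeneity and monotonicity, PN = (RR − 1) / RR = 1 − 1/RR.
PN = (2.737 − 1) / 2.737 = 1.737 / 2.737 ≈ 0.6346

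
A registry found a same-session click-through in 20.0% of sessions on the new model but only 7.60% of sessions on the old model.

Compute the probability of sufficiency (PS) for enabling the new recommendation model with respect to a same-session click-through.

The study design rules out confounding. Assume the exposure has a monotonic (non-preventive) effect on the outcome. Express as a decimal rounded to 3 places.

p₁ = 0.2, p₀ = 0.076.
Under exogeneity and monotonicity, PS = (p₁ − p₀) / (1 − p₀).
PS = (0.2 − 0.076) / (1 − 0.076) = 0.124 / 0.924 ≈ 0.1342

PS ≈ 0.134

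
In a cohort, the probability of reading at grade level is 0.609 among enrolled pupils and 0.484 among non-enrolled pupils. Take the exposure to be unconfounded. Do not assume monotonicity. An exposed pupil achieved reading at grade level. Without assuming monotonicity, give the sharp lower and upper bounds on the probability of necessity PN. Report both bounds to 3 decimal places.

Let p₁ = 0.609, p₀ = 0.484.
Under exogeneity alone the bounds on PN are max{0,(p₁−p₀)/p₁} ≤ PN ≤ min{1,(1−p₀)/p₁}.
  lower = (p₁ − p₀)/p₁ = 0.125 / 0.609 ≈ 0.2053
  upper = min{1, (1 − p₀)/p₁} = 0.516 / 0.609 ≈ 0.8473

0.205 ≤ PN ≤ 0.847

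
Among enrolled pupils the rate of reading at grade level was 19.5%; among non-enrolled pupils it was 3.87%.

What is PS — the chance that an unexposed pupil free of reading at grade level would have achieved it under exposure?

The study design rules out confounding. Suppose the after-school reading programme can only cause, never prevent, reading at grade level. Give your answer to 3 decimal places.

PS ≈ 0.163

p₁ = 0.195, p₀ = 0.0387.
Under exogeneity and monotonicity, PS = (p₁ − p₀) / (1 − p₀).
PS = (0.195 − 0.0387) / (1 − 0.0387) = 0.1563 / 0.9613 ≈ 0.1626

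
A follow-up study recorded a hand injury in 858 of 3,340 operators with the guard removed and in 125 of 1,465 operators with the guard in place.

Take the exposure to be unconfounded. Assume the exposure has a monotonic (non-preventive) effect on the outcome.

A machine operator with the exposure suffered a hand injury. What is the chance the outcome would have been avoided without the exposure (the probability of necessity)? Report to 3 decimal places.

PN ≈ 0.668

p₁ = P(outcome | exposed) = 858/3340 = 0.25689
p₀ = P(outcome | unexposed) = 125/1465 = 0.085324
Under exogeneity and monotonicity, PN = (p₁ − p₀) / p₁.
PN = (0.25689 − 0.085324) / 0.25689 = 0.17156 / 0.25689 ≈ 0.6679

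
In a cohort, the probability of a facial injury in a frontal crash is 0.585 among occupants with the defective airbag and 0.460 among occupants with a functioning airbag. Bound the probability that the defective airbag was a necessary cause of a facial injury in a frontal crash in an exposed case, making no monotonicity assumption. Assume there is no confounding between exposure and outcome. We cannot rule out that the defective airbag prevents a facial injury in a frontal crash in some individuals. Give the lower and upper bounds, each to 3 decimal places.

Let p₁ = 0.585, p₀ = 0.46.
Under exogeneity alone the bounds on PN are max{0,(p₁−p₀)/p₁} ≤ PN ≤ min{1,(1−p₀)/p₁}.
  lower = (p₁ − p₀)/p₁ = 0.125 / 0.585 ≈ 0.2137
  upper = min{1, (1 − p₀)/p₁} = 0.54 / 0.585 ≈ 0.9231

0.214 ≤ PN ≤ 0.923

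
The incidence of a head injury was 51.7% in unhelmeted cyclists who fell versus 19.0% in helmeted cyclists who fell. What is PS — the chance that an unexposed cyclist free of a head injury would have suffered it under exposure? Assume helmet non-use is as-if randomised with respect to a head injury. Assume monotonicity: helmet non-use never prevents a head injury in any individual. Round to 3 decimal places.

p₁ = 0.517, p₀ = 0.19.
Under exogeneity and monotonicity, PS = (p₁ − p₀) / (1 − p₀).
PS = (0.517 − 0.19) / (1 − 0.19) = 0.327 / 0.81 ≈ 0.4037

PS ≈ 0.404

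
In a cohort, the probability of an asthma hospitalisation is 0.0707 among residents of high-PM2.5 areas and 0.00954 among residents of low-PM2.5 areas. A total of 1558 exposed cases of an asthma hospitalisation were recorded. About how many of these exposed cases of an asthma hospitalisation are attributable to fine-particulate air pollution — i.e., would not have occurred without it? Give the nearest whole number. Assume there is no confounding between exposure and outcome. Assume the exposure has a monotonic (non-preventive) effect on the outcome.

about 1348 cases

Let p₁ = 0.0707, p₀ = 0.00954.
PN = (p₁ − p₀)/p₁ = (0.0707 − 0.00954) / 0.0707 ≈ 0.86506.
Attributable cases ≈ PN × (exposed cases) = 0.86506 × 1558 ≈ 1347.77.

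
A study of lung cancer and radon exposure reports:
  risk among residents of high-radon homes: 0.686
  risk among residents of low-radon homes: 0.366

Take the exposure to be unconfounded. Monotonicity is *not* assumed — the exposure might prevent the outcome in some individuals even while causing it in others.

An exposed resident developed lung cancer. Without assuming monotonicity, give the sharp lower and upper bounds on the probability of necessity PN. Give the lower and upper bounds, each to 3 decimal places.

Let p₁ = 0.686, p₀ = 0.366.
Under exogeneity alone the bounds on PN are max{0,(p₁−p₀)/p₁} ≤ PN ≤ min{1,(1−p₀)/p₁}.
  lower = (p₁ − p₀)/p₁ = 0.32 / 0.686 ≈ 0.4665
  upper = min{1, (1 − p₀)/p₁} = 0.634 / 0.686 ≈ 0.9242

0.466 ≤ PN ≤ 0.924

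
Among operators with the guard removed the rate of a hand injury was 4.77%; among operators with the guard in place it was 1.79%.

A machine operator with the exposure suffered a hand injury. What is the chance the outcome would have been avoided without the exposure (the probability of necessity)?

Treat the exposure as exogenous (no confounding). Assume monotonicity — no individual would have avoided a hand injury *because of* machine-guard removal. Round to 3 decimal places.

p₁ = 0.0477, p₀ = 0.0179.
Under exogeneity and monotonicity, PN = (p₁ − p₀) / p₁.
PN = (0.0477 − 0.0179) / 0.0477 = 0.0298 / 0.0477 ≈ 0.6247

PN ≈ 0.625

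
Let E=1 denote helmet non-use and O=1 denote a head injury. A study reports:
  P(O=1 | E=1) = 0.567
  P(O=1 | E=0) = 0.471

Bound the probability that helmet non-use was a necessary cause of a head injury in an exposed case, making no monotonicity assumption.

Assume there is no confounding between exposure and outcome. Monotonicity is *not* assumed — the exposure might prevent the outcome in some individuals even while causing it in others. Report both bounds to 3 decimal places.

Let p₁ = 0.567, p₀ = 0.471.
Under exogeneity alone the bounds on PN are max{0,(p₁−p₀)/p₁} ≤ PN ≤ min{1,(1−p₀)/p₁}.
  lower = (p₁ − p₀)/p₁ = 0.096 / 0.567 ≈ 0.1693
  upper = min{1, (1 − p₀)/p₁} = 0.529 / 0.567 ≈ 0.9330

0.169 ≤ PN ≤ 0.933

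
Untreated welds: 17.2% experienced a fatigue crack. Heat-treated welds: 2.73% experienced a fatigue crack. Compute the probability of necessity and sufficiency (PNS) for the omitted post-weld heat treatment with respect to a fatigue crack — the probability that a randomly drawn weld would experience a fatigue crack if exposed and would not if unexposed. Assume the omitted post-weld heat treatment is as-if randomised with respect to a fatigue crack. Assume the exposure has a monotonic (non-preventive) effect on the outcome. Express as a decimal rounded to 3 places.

p₁ = 0.172, p₀ = 0.0273.
Under exogeneity and monotonicity, PNS = p₁ − p₀.
PNS = 0.172 − 0.0273 = 0.1447

PNS ≈ 0.145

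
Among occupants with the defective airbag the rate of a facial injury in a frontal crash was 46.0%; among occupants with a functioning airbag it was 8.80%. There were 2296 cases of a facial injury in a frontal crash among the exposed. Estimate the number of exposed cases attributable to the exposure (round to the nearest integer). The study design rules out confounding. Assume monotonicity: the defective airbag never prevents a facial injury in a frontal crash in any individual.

p₁ = 0.46, p₀ = 0.088.
PN = (p₁ − p₀)/p₁ = (0.46 − 0.088) / 0.46 ≈ 0.80870.
Attributable cases ≈ PN × (exposed cases) = 0.80870 × 2296 ≈ 1856.77.

about 1857 cases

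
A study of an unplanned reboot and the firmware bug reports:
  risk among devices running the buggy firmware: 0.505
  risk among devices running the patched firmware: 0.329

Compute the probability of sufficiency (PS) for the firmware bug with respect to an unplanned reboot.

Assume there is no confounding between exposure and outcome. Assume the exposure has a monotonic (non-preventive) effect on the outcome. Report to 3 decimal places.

PS ≈ 0.262

Let p₁ = 0.505, p₀ = 0.329.
Under exogeneity and monotonicity, PS = (p₁ − p₀) / (1 − p₀).
PS = (0.505 − 0.329) / (1 − 0.329) = 0.176 / 0.671 ≈ 0.2623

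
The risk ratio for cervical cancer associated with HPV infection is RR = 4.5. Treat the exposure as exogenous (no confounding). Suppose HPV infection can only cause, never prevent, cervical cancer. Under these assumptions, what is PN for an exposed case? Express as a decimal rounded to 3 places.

Under exogeneity and monotonicity, PN = (RR − 1) / RR = 1 − 1/RR.
PN = (4.5 − 1) / 4.5 = 3.5 / 4.5 ≈ 0.7778

PN ≈ 0.778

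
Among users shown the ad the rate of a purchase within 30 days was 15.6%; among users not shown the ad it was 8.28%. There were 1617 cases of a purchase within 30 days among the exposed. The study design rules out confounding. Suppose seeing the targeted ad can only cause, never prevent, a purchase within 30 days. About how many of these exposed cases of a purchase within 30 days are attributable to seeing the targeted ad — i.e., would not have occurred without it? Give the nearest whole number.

p₁ = 0.156, p₀ = 0.0828.
PN = (p₁ − p₀)/p₁ = (0.156 − 0.0828) / 0.156 ≈ 0.46923.
Attributable cases ≈ PN × (exposed cases) = 0.46923 × 1617 ≈ 758.75.

about 759 cases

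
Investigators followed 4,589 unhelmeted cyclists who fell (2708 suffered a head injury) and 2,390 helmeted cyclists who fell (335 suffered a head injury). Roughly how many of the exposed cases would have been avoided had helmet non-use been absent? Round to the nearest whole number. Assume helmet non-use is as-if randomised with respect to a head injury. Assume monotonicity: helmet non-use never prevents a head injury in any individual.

about 2065 cases

p₁ = P(outcome | exposed) = 2708/4589 = 0.59011
p₀ = P(outcome | unexposed) = 335/2390 = 0.14017
PN = (p₁ − p₀)/p₁ = (0.59011 − 0.14017) / 0.59011 ≈ 0.76247.
Attributable cases ≈ PN × (exposed cases) = 0.76247 × 2708 ≈ 2064.77.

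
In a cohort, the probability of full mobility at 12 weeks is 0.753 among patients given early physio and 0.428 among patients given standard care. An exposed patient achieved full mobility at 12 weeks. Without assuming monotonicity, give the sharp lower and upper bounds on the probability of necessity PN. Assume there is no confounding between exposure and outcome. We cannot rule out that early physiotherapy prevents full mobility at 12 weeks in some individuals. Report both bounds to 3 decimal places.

Let p₁ = 0.753, p₀ = 0.428.
Under exogeneity alone the bounds on PN are max{0,(p₁−p₀)/p₁} ≤ PN ≤ min{1,(1−p₀)/p₁}.
  lower = (p₁ − p₀)/p₁ = 0.325 / 0.753 ≈ 0.4316
  upper = min{1, (1 − p₀)/p₁} = 0.572 / 0.753 ≈ 0.7596

0.432 ≤ PN ≤ 0.760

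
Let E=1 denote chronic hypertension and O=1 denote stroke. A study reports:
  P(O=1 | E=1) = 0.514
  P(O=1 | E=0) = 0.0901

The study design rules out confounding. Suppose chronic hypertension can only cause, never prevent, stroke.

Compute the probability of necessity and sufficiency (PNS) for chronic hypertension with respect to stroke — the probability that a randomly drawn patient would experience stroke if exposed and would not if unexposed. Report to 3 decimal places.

Let p₁ = 0.514, p₀ = 0.0901.
Under exogeneity and monotonicity, PNS = p₁ − p₀.
PNS = 0.514 − 0.0901 = 0.4239

PNS ≈ 0.424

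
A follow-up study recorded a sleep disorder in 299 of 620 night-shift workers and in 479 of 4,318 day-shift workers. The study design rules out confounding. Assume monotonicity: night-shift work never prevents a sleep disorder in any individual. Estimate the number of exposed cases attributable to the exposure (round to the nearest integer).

about 230 cases

p₁ = P(outcome | exposed) = 299/620 = 0.48226
p₀ = P(outcome | unexposed) = 479/4318 = 0.11093
PN = (p₁ − p₀)/p₁ = (0.48226 − 0.11093) / 0.48226 ≈ 0.76998.
Attributable cases ≈ PN × (exposed cases) = 0.76998 × 299 ≈ 230.22.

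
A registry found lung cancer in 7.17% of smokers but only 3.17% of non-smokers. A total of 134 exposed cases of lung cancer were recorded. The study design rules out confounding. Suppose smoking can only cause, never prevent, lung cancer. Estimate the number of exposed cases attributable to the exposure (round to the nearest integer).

about 75 cases

p₁ = 0.0717, p₀ = 0.0317.
PN = (p₁ − p₀)/p₁ = (0.0717 − 0.0317) / 0.0717 ≈ 0.55788.
Attributable cases ≈ PN × (exposed cases) = 0.55788 × 134 ≈ 74.76.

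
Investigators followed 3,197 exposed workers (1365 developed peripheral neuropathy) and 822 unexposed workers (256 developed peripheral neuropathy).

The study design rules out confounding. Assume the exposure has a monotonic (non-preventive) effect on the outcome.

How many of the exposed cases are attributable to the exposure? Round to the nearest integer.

about 369 cases

p₁ = P(outcome | exposed) = 1365/3197 = 0.42696
p₀ = P(outcome | unexposed) = 256/822 = 0.31144
PN = (p₁ − p₀)/p₁ = (0.42696 − 0.31144) / 0.42696 ≈ 0.27058.
Attributable cases ≈ PN × (exposed cases) = 0.27058 × 1365 ≈ 369.34.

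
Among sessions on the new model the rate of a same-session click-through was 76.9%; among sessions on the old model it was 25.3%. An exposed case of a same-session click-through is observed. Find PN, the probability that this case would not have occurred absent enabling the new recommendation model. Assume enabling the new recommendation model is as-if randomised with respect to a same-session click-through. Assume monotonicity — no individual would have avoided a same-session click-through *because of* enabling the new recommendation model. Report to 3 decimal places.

PN ≈ 0.671

p₁ = 0.769, p₀ = 0.253.
Under exogeneity and monotonicity, PN = (p₁ − p₀) / p₁.
PN = (0.769 − 0.253) / 0.769 = 0.516 / 0.769 ≈ 0.6710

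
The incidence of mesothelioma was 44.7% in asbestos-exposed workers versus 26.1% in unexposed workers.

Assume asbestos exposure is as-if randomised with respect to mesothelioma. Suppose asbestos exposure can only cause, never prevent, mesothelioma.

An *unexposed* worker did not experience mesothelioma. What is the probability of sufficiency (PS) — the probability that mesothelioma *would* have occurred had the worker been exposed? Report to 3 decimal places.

PS ≈ 0.252

p₁ = 0.447, p₀ = 0.261.
Under exogeneity and monotonicity, PS = (p₁ − p₀) / (1 − p₀).
PS = (0.447 − 0.261) / (1 − 0.261) = 0.186 / 0.739 ≈ 0.2517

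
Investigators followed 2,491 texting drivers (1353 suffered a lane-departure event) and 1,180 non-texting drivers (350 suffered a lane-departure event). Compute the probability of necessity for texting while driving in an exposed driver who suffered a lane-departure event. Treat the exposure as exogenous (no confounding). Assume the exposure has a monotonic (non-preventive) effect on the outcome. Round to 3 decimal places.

p₁ = P(outcome | exposed) = 1353/2491 = 0.54316
p₀ = P(outcome | unexposed) = 350/1180 = 0.29661
Under exogeneity and monotonicity, PN = (p₁ − p₀) / p₁.
PN = (0.54316 − 0.29661) / 0.54316 = 0.24655 / 0.54316 ≈ 0.4539

PN ≈ 0.454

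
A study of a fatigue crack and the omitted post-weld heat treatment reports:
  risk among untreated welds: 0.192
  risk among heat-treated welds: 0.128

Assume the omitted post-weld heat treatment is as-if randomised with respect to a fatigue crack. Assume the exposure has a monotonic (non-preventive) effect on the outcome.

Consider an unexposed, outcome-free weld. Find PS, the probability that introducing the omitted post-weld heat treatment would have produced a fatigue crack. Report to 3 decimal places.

PS ≈ 0.073

Let p₁ = 0.192, p₀ = 0.128.
Under exogeneity and monotonicity, PS = (p₁ − p₀) / (1 − p₀).
PS = (0.192 − 0.128) / (1 − 0.128) = 0.064 / 0.872 ≈ 0.0734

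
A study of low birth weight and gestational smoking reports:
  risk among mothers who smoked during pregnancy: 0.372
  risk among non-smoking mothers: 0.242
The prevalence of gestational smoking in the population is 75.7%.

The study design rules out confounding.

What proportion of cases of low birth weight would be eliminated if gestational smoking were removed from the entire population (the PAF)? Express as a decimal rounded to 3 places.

Let p₁ = 0.372, p₀ = 0.242.
Overall risk P(Y=1) = π·p₁ + (1−π)·p₀ = 0.757×0.372 + 0.243×0.242 = 0.34041.
Under exogeneity, PAF = [P(Y=1) − p₀] / P(Y=1).
PAF = (0.34041 − 0.242) / 0.34041 ≈ 0.2891

PAF ≈ 0.289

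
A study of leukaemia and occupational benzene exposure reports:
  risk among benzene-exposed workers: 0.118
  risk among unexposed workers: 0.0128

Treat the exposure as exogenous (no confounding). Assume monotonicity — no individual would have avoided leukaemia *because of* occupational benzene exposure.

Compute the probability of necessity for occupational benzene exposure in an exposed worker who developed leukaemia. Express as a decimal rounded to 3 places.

PN ≈ 0.892

Let p₁ = 0.118, p₀ = 0.0128.
Under exogeneity and monotonicity, PN = (p₁ − p₀) / p₁.
PN = (0.118 − 0.0128) / 0.118 = 0.1052 / 0.118 ≈ 0.8915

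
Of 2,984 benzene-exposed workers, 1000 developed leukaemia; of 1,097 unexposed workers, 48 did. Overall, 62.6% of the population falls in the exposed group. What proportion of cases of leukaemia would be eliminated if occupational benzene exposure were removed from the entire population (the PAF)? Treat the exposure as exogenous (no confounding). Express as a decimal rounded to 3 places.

PAF ≈ 0.807

p₁ = P(outcome | exposed) = 1000/2984 = 0.33512
p₀ = P(outcome | unexposed) = 48/1097 = 0.043756
Overall risk P(Y=1) = π·p₁ + (1−π)·p₀ = 0.626×0.33512 + 0.374×0.043756 = 0.22615.
Under exogeneity, PAF = [P(Y=1) − p₀] / P(Y=1).
PAF = (0.22615 − 0.043756) / 0.22615 ≈ 0.8065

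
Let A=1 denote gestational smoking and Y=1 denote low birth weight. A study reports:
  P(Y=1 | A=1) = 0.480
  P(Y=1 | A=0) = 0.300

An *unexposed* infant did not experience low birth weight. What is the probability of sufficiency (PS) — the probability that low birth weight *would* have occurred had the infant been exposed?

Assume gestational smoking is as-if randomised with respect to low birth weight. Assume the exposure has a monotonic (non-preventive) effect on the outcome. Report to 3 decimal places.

Let p₁ = 0.48, p₀ = 0.3.
Under exogeneity and monotonicity, PS = (p₁ − p₀) / (1 − p₀).
PS = (0.48 − 0.3) / (1 − 0.3) = 0.18 / 0.7 ≈ 0.2571

PS ≈ 0.257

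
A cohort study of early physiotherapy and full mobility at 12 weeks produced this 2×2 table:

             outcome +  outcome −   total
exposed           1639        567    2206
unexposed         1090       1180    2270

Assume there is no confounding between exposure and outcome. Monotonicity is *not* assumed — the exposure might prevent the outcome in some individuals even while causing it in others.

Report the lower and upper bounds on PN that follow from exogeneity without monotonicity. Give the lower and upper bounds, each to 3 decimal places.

0.354 ≤ PN ≤ 0.700

p₁ = P(outcome | exposed) = 1639/2206 = 0.74297
p₀ = P(outcome | unexposed) = 1090/2270 = 0.48018
Under exogeneity alone the bounds on PN are max{0,(p₁−p₀)/p₁} ≤ PN ≤ min{1,(1−p₀)/p₁}.
  lower = (p₁ − p₀)/p₁ = 0.2628 / 0.74297 ≈ 0.3537
  upper = min{1, (1 − p₀)/p₁} = 0.51982 / 0.74297 ≈ 0.6997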